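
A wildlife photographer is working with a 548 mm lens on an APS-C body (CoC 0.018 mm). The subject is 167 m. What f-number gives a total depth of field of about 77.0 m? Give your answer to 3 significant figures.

Write h = H − f = f²/(N·c). The thin-lens limits are Dn = s·h/(h + (s−f)) and Df = s·h/(h − (s−f)), so DoF = Df − Dn = 2·s·(s−f)·h / (h² − (s−f)²).
That is a quadratic in h: DoF·h² − 2·s·(s−f)·h − DoF·(s−f)² = 0 ⇒ h = (s−f)·(s + √(s² + DoF²)) / DoF = 166452 × (167000 + √(167000² + 77000²)) / 77000 = 166452 × (167000 + 183897) / 77000 ≈ 758538 mm.
Then N = f²/(c·h) = 548² / (0.018 × 758538) = 300304 / 13654 ≈ 22.

f/22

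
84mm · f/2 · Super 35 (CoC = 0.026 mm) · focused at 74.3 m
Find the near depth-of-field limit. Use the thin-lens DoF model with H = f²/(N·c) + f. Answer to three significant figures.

Hyperfocal distance H = f²/(N·c) + f = 84²/(2 × 0.026) + 84 = 7056/0.052 + 84 ≈ 135776.3 mm ≈ 135.8 m.
Near limit Dn = s·(H − f)/(H + s − 2f) = 74300 × (135776.3 − 84) / (135776.3 + 74300 − 2 × 84) = 74300 × 135692.3 / 209908.3 ≈ 48030 mm ≈ 48.0 m.

48.0 m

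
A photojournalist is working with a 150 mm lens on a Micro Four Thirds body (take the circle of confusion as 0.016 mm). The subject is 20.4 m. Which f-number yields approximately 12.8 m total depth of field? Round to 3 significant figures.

f/20

Write h = H − f = f²/(N·c). The thin-lens limits are Dn = s·h/(h + (s−f)) and Df = s·h/(h − (s−f)), so DoF = Df − Dn = 2·s·(s−f)·h / (h² − (s−f)²).
That is a quadratic in h: DoF·h² − 2·s·(s−f)·h − DoF·(s−f)² = 0 ⇒ h = (s−f)·(s + √(s² + DoF²)) / DoF = 20250 × (20400 + √(20400² + 12800²)) / 12800 = 20250 × (20400 + 24083.2) / 12800 ≈ 70374 mm.
Then N = f²/(c·h) = 150² / (0.016 × 70374) = 22500 / 1126.0 ≈ 20.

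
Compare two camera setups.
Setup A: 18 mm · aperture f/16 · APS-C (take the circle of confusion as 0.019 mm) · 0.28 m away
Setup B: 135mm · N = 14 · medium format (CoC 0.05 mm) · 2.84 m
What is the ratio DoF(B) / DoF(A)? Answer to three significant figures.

4.07

Setup A: H = 18²/(16×0.019) + 18 ≈ 1083.8 mm; DoF = Df − Dn = 371.27 − 224.75 ≈ 146.52 mm.
Setup B: H = 135²/(14×0.05) + 135 ≈ 26170.7 mm; DoF = Df − Dn = 3169.27 − 2572.71 ≈ 596.56 mm.
Ratio = 596.56 / 146.52 ≈ 4.07.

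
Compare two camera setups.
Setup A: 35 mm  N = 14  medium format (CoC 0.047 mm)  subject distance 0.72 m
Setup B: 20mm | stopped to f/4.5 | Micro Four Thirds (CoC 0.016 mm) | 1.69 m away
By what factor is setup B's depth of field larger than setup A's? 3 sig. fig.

1.82

Setup A: H = 35²/(14×0.047) + 35 ≈ 1896.7 mm; DoF = Df − Dn = 1139.14 − 526.34 ≈ 612.80 mm.
Setup B: H = 20²/(4.5×0.016) + 20 ≈ 5575.6 mm; DoF = Df − Dn = 2416.4 − 1299.4 ≈ 1117.0 mm.
Ratio = 1117.0 / 612.80 ≈ 1.82.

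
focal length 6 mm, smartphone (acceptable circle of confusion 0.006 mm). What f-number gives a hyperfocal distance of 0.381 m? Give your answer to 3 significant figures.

Rearrange H = f²/(N·c) + f for N: N = f² / ((H − f)·c).
N = 6² / ((381 − 6) × 0.006) = 36 / 2.250 ≈ 16.

f/16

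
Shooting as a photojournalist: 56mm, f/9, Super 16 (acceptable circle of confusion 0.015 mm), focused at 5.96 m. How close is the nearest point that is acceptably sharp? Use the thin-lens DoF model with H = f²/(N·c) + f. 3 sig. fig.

4.75 m

Hyperfocal distance H = f²/(N·c) + f = 56²/(9 × 0.015) + 56 = 3136/0.135 + 56 ≈ 23285.6 mm ≈ 23.29 m.
Near limit Dn = s·(H − f)/(H + s − 2f) = 5960 × (23285.6 − 56) / (23285.6 + 5960 − 2 × 56) = 5960 × 23229.6 / 29133.6 ≈ 4752.2 mm ≈ 4.75 m.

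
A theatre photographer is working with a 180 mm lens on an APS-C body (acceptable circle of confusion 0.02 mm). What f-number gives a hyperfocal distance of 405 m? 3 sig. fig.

f/4

Rearrange H = f²/(N·c) + f for N: N = f² / ((H − f)·c).
N = 180² / ((405000 − 180) × 0.02) = 32400 / 8096 ≈ 4.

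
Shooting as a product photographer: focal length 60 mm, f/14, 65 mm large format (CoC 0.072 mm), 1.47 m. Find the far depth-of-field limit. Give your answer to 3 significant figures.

Hyperfocal distance H = f²/(N·c) + f = 60²/(14 × 0.072) + 60 = 3600/1.008 + 60 ≈ 3631.4 mm ≈ 3.631 m.
Far limit Df = s·(H − f)/(H − s) = 1470 × (3631.4 − 60) / (3631.4 − 1470) = 1470 × 3571.4 / 2161.4 ≈ 2428.9 mm ≈ 2.43 m.

2.43 m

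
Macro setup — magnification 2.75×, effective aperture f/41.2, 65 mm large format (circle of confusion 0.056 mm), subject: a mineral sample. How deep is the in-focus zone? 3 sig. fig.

0.610 mm

At magnification m, DoF ≈ 2·N_eff·c/m² = 2 × 41.2 × 0.056 / 2.75² = 4.614 / 7.562 ≈ 0.61 mm.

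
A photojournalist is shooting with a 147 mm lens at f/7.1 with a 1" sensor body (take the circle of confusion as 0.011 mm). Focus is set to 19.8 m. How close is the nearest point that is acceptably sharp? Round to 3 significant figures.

18.5 m

Hyperfocal distance H = f²/(N·c) + f = 147²/(7.1 × 0.011) + 147 = 21609/0.0781 + 147 ≈ 276830.7 mm ≈ 276.8 m.
Near limit Dn = s·(H − f)/(H + s − 2f) = 19800 × (276830.7 − 147) / (276830.7 + 19800 − 2 × 147) = 19800 × 276683.7 / 296336.7 ≈ 18487 mm ≈ 18.5 m.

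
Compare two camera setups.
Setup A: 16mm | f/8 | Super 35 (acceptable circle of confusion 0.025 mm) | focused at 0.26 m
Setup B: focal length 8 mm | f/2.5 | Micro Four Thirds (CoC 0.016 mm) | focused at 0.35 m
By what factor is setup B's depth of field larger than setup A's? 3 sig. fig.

1.52

Setup A: H = 16²/(8×0.025) + 16 ≈ 1296.0 mm; DoF = Df − Dn = 321.24 − 218.37 ≈ 102.87 mm.
Setup B: H = 8²/(2.5×0.016) + 8 ≈ 1608.0 mm; DoF = Df − Dn = 445.15 − 288.36 ≈ 156.79 mm.
Ratio = 156.79 / 102.87 ≈ 1.52.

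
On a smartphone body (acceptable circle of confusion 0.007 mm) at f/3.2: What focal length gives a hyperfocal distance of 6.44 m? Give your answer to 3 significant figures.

12.0 mm

From H = f²/(N·c) + f, with f ≪ H: f ≈ √(H·N·c) = √(6440 × 3.2 × 0.007) = √144.26 ≈ 12.01 mm.
The +f correction barely moves this — solving exactly, f² + N·c·f − N·c·H = 0 ⇒ f = (−N·c + √((N·c)² + 4·N·c·H))/2 = (−0.0224 + √577.02)/2 ≈ 11.999 mm, so f ≈ 12.0 mm.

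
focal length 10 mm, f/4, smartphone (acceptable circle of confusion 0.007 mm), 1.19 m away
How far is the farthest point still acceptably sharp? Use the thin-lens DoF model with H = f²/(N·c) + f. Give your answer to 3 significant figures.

Hyperfocal distance H = f²/(N·c) + f = 10²/(4 × 0.007) + 10 = 100/0.028 + 10 ≈ 3581.4 mm ≈ 3.581 m.
Far limit Df = s·(H − f)/(H − s) = 1190 × (3581.4 − 10) / (3581.4 − 1190) = 1190 × 3571.4 / 2391.4 ≈ 1777.2 mm ≈ 1.78 m.

1.78 m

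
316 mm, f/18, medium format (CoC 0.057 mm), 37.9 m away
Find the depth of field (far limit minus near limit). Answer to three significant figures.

Hyperfocal distance H = f²/(N·c) + f = 316²/(18 × 0.057) + 316 = 99856/1.026 + 316 ≈ 97641.5 mm ≈ 97.64 m.
Near limit Dn = s·(H − f)/(H + s − 2f) = 37900 × (97641.5 − 316) / (97641.5 + 37900 − 2 × 316) = 37900 × 97325.5 / 134909.5 ≈ 27342 mm.
Far limit Df = s·(H − f)/(H − s) = 37900 × (97641.5 − 316) / (97641.5 − 37900) = 37900 × 97325.5 / 59741.5 ≈ 61743 mm.
Depth of field = Df − Dn = 61743 − 27342 ≈ 34401 mm ≈ 34.4 m.

34.4 m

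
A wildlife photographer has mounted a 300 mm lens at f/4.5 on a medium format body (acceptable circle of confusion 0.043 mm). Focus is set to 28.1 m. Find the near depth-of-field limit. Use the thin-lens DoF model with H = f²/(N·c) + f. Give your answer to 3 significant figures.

Hyperfocal distance H = f²/(N·c) + f = 300²/(4.5 × 0.043) + 300 = 90000/0.1935 + 300 ≈ 465416.3 mm ≈ 465.4 m.
Near limit Dn = s·(H − f)/(H + s − 2f) = 28100 × (465416.3 − 300) / (465416.3 + 28100 − 2 × 300) = 28100 × 465116.3 / 492916.3 ≈ 26515 mm ≈ 26.5 m.

26.5 m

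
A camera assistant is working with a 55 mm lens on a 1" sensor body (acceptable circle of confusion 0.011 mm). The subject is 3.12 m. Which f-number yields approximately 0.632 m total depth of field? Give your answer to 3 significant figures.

f/9

Write h = H − f = f²/(N·c). The thin-lens limits are Dn = s·h/(h + (s−f)) and Df = s·h/(h − (s−f)), so DoF = Df − Dn = 2·s·(s−f)·h / (h² − (s−f)²).
That is a quadratic in h: DoF·h² − 2·s·(s−f)·h − DoF·(s−f)² = 0 ⇒ h = (s−f)·(s + √(s² + DoF²)) / DoF = 3065 × (3120 + √(3120² + 632²)) / 632 = 3065 × (3120 + 3183.37) / 632 ≈ 30569 mm.
Then N = f²/(c·h) = 55² / (0.011 × 30569) = 3025 / 336.26 ≈ 9.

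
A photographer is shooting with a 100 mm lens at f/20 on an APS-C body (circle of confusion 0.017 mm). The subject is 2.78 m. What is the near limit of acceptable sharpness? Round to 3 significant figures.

Hyperfocal distance H = f²/(N·c) + f = 100²/(20 × 0.017) + 100 = 10000/0.34 + 100 ≈ 29511.8 mm ≈ 29.51 m.
Near limit Dn = s·(H − f)/(H + s − 2f) = 2780 × (29511.8 − 100) / (29511.8 + 2780 − 2 × 100) = 2780 × 29411.8 / 32091.8 ≈ 2547.8 mm ≈ 2.55 m.

2.55 m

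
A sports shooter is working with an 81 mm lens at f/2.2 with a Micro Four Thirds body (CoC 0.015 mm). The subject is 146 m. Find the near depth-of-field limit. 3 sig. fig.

Hyperfocal distance H = f²/(N·c) + f = 81²/(2.2 × 0.015) + 81 = 6561/0.033 + 81 ≈ 198899.2 mm ≈ 198.9 m.
Near limit Dn = s·(H − f)/(H + s − 2f) = 146000 × (198899.2 − 81) / (198899.2 + 146000 − 2 × 81) = 146000 × 198818.2 / 344737.2 ≈ 84202 mm ≈ 84.2 m.

84.2 m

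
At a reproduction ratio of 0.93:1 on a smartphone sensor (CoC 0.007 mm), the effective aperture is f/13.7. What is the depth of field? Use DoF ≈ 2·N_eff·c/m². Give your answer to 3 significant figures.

At magnification m, DoF ≈ 2·N_eff·c/m² = 2 × 13.7 × 0.007 / 0.93² = 0.1918 / 0.8649 ≈ 0.222 mm.

0.222 mm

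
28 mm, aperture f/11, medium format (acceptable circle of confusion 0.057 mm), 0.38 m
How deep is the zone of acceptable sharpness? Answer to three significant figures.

232 mm

Hyperfocal distance H = f²/(N·c) + f = 28²/(11 × 0.057) + 28 = 784/0.627 + 28 ≈ 1278.4 mm ≈ 1.278 m.
Near limit Dn = s·(H − f)/(H + s − 2f) = 380 × (1278.4 − 28) / (1278.4 + 380 − 2 × 28) = 380 × 1250.4 / 1602.4 ≈ 296.53 mm.
Far limit Df = s·(H − f)/(H − s) = 380 × (1278.4 − 28) / (1278.4 − 380) = 380 × 1250.4 / 898.4 ≈ 528.89 mm.
Depth of field = Df − Dn = 528.89 − 296.53 ≈ 232.36 mm.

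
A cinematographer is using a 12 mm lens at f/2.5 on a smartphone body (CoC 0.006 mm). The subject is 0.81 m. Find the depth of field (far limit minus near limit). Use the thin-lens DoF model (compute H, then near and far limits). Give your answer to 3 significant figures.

136 mm

Hyperfocal distance H = f²/(N·c) + f = 12²/(2.5 × 0.006) + 12 = 144/0.015 + 12 ≈ 9612.0 mm ≈ 9.612 m.
Near limit Dn = s·(H − f)/(H + s − 2f) = 810 × (9612.0 − 12) / (9612.0 + 810 − 2 × 12) = 810 × 9600.0 / 10398.0 ≈ 747.84 mm.
Far limit Df = s·(H − f)/(H − s) = 810 × (9612.0 − 12) / (9612.0 − 810) = 810 × 9600.0 / 8802.0 ≈ 883.44 mm.
Depth of field = Df − Dn = 883.44 − 747.84 ≈ 135.60 mm.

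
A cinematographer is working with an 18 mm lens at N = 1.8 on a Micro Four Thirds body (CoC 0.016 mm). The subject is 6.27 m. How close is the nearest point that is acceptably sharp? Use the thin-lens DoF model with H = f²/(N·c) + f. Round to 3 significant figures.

Hyperfocal distance H = f²/(N·c) + f = 18²/(1.8 × 0.016) + 18 = 324/0.0288 + 18 ≈ 11268.0 mm ≈ 11.27 m.
Near limit Dn = s·(H − f)/(H + s − 2f) = 6270 × (11268.0 − 18) / (11268.0 + 6270 − 2 × 18) = 6270 × 11250.0 / 17502.0 ≈ 4030.3 mm ≈ 4.03 m.

4.03 m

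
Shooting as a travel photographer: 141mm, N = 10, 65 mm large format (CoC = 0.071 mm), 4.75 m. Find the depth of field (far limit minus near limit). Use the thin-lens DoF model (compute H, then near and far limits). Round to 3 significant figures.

Hyperfocal distance H = f²/(N·c) + f = 141²/(10 × 0.071) + 141 = 19881/0.71 + 141 ≈ 28142.4 mm ≈ 28.14 m.
Near limit Dn = s·(H − f)/(H + s − 2f) = 4750 × (28142.4 − 141) / (28142.4 + 4750 − 2 × 141) = 4750 × 28001.4 / 32610.4 ≈ 4078.7 mm.
Far limit Df = s·(H − f)/(H − s) = 4750 × (28142.4 − 141) / (28142.4 − 4750) = 4750 × 28001.4 / 23392.4 ≈ 5685.9 mm.
Depth of field = Df − Dn = 5685.9 − 4078.7 ≈ 1607.2 mm ≈ 1.61 m.

1.61 m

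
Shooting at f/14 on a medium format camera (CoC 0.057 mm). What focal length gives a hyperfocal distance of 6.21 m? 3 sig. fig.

From H = f²/(N·c) + f, with f ≪ H: f ≈ √(H·N·c) = √(6210 × 14 × 0.057) = √4955.6 ≈ 70.40 mm.
Exact: f² + N·c·f − N·c·H = 0 ⇒ f = (−N·c + √((N·c)² + 4·N·c·H))/2 = (−0.798 + √19823)/2 ≈ 69.998 mm ≈ 70.0 mm.

70.0 mm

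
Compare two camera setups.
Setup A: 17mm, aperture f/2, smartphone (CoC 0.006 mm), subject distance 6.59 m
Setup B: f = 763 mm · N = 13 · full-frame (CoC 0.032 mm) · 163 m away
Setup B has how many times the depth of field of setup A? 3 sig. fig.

Setup A: H = 17²/(2×0.006) + 17 ≈ 24100.3 mm; DoF = Df − Dn = 9063.7 − 5177.0 ≈ 3886.7 mm.
Setup B: H = 763²/(13×0.032) + 763 ≈ 1400207.7 mm; DoF = Df − Dn = 184374 − 146067 ≈ 38307 mm.
Ratio = 38307 / 3886.7 ≈ 9.86.

9.86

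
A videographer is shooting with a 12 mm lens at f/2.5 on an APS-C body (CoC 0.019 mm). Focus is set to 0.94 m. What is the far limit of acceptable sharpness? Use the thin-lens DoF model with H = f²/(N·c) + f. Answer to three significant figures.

Hyperfocal distance H = f²/(N·c) + f = 12²/(2.5 × 0.019) + 12 = 144/0.0475 + 12 ≈ 3043.6 mm ≈ 3.044 m.
Far limit Df = s·(H − f)/(H − s) = 940 × (3043.6 − 12) / (3043.6 − 940) = 940 × 3031.6 / 2103.6 ≈ 1354.7 mm ≈ 1.35 m.

1.35 m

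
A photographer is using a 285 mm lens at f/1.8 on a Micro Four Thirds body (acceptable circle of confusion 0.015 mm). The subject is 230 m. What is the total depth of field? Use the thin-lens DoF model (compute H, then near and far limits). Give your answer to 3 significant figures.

35.3 m

Hyperfocal distance H = f²/(N·c) + f = 285²/(1.8 × 0.015) + 285 = 81225/0.027 + 285 ≈ 3008618.3 mm ≈ 3009 m.
Near limit Dn = s·(H − f)/(H + s − 2f) = 230000 × (3008618.3 − 285) / (3008618.3 + 230000 − 2 × 285) = 230000 × 3008333.3 / 3238048.3 ≈ 213683 mm.
Far limit Df = s·(H − f)/(H − s) = 230000 × (3008618.3 − 285) / (3008618.3 − 230000) = 230000 × 3008333.3 / 2778618.3 ≈ 249015 mm.
Depth of field = Df − Dn = 249015 − 213683 ≈ 35332 mm ≈ 35.3 m.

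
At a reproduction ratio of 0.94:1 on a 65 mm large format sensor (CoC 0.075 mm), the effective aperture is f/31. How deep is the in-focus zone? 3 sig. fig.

5.26 mm

At magnification m, DoF ≈ 2·N_eff·c/m² = 2 × 31 × 0.075 / 0.94² = 4.65 / 0.8836 ≈ 5.26 mm.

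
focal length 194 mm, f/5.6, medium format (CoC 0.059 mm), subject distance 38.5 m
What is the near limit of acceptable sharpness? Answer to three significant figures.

Hyperfocal distance H = f²/(N·c) + f = 194²/(5.6 × 0.059) + 194 = 37636/0.3304 + 194 ≈ 114104.4 mm ≈ 114.1 m.
Near limit Dn = s·(H − f)/(H + s − 2f) = 38500 × (114104.4 − 194) / (114104.4 + 38500 − 2 × 194) = 38500 × 113910.4 / 152216.4 ≈ 28811 mm ≈ 28.8 m.

28.8 m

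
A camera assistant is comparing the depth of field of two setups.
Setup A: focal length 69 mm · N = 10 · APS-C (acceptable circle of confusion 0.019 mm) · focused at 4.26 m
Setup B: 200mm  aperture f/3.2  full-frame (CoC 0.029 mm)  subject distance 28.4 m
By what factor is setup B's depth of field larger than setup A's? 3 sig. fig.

Setup A: H = 69²/(10×0.019) + 69 ≈ 25126.9 mm; DoF = Df − Dn = 5115.6 − 3649.6 ≈ 1466.0 mm.
Setup B: H = 200²/(3.2×0.029) + 200 ≈ 431234.5 mm; DoF = Df − Dn = 30388.1 − 26656.1 ≈ 3732.0 mm.
Ratio = 3732.0 / 1466.0 ≈ 2.55.

2.55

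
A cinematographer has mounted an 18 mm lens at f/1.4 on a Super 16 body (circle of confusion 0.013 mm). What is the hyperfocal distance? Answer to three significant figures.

Hyperfocal distance H = f²/(N·c) + f = 18²/(1.4 × 0.013) + 18 = 324/0.0182 + 18 ≈ 17820.2 mm ≈ 17.8 m.

17.8 m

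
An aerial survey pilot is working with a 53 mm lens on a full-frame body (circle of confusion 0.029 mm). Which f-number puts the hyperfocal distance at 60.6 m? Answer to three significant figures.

Rearrange H = f²/(N·c) + f for N: N = f² / ((H − f)·c).
N = 53² / ((60600 − 53) × 0.029) = 2809 / 1756 ≈ 1.60.

f/1.60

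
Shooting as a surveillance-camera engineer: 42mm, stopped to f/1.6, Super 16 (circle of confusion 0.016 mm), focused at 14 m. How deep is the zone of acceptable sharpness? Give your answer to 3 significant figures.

Hyperfocal distance H = f²/(N·c) + f = 42²/(1.6 × 0.016) + 42 = 1764/0.0256 + 42 ≈ 68948.2 mm ≈ 68.95 m.
Near limit Dn = s·(H − f)/(H + s − 2f) = 14000 × (68948.2 − 42) / (68948.2 + 14000 − 2 × 42) = 14000 × 68906.2 / 82864.2 ≈ 11641.8 mm.
Far limit Df = s·(H − f)/(H − s) = 14000 × (68948.2 − 42) / (68948.2 − 14000) = 14000 × 68906.2 / 54948.2 ≈ 17556.3 mm.
Depth of field = Df − Dn = 17556.3 − 11641.8 ≈ 5914.5 mm ≈ 5.91 m.

5.91 m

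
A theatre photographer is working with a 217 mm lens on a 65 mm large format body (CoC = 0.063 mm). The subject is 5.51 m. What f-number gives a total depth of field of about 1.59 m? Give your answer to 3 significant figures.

f/20

Write h = H − f = f²/(N·c). The thin-lens limits are Dn = s·h/(h + (s−f)) and Df = s·h/(h − (s−f)), so DoF = Df − Dn = 2·s·(s−f)·h / (h² − (s−f)²).
That is a quadratic in h: DoF·h² − 2·s·(s−f)·h − DoF·(s−f)² = 0 ⇒ h = (s−f)·(s + √(s² + DoF²)) / DoF = 5293 × (5510 + √(5510² + 1590²)) / 1590 = 5293 × (5510 + 5734.82) / 1590 ≈ 37433 mm.
Then N = f²/(c·h) = 217² / (0.063 × 37433) = 47089 / 2358.3 ≈ 20.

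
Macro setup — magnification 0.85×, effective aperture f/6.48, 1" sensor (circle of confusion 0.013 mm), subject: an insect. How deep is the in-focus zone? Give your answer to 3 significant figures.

At magnification m, DoF ≈ 2·N_eff·c/m² = 2 × 6.48 × 0.013 / 0.85² = 0.1685 / 0.7225 ≈ 0.233 mm.

0.233 mm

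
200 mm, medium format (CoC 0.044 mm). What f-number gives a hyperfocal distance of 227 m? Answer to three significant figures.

Rearrange H = f²/(N·c) + f for N: N = f² / ((H − f)·c).
N = 200² / ((227000 − 200) × 0.044) = 40000 / 9979 ≈ 4.01.

f/4.01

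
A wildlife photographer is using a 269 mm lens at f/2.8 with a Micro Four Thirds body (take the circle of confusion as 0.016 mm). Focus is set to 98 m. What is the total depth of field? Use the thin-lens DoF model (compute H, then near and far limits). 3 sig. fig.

Hyperfocal distance H = f²/(N·c) + f = 269²/(2.8 × 0.016) + 269 = 72361/0.0448 + 269 ≈ 1615469.9 mm ≈ 1615 m.
Near limit Dn = s·(H − f)/(H + s − 2f) = 98000 × (1615469.9 − 269) / (1615469.9 + 98000 − 2 × 269) = 98000 × 1615200.9 / 1712931.9 ≈ 92409 mm.
Far limit Df = s·(H − f)/(H − s) = 98000 × (1615469.9 − 269) / (1615469.9 − 98000) = 98000 × 1615200.9 / 1517469.9 ≈ 104312 mm.
Depth of field = Df − Dn = 104312 − 92409 ≈ 11903 mm ≈ 11.9 m.

11.9 m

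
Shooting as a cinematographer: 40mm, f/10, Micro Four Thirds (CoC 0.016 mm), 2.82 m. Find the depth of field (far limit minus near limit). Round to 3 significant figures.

Hyperfocal distance H = f²/(N·c) + f = 40²/(10 × 0.016) + 40 = 1600/0.16 + 40 ≈ 10040.0 mm ≈ 10.04 m.
Near limit Dn = s·(H − f)/(H + s − 2f) = 2820 × (10040.0 − 40) / (10040.0 + 2820 − 2 × 40) = 2820 × 10000.0 / 12780.0 ≈ 2206.6 mm.
Far limit Df = s·(H − f)/(H − s) = 2820 × (10040.0 − 40) / (10040.0 − 2820) = 2820 × 10000.0 / 7220.0 ≈ 3905.8 mm.
Depth of field = Df − Dn = 3905.8 − 2206.6 ≈ 1699.2 mm ≈ 1.70 m.

1.70 m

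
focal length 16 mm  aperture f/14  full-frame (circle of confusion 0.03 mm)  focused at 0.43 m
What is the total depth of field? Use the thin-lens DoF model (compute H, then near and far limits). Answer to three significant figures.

1.08 m

Hyperfocal distance H = f²/(N·c) + f = 16²/(14 × 0.03) + 16 = 256/0.42 + 16 ≈ 625.5 mm ≈ 0.626 m.
Near limit Dn = s·(H − f)/(H + s − 2f) = 430 × (625.5 − 16) / (625.5 + 430 − 2 × 16) = 430 × 609.5 / 1023.5 ≈ 256.1 mm.
Far limit Df = s·(H − f)/(H − s) = 430 × (625.5 − 16) / (625.5 − 430) = 430 × 609.5 / 195.5 ≈ 1340.5 mm.
Depth of field = Df − Dn = 1340.5 − 256.1 ≈ 1084.4 mm ≈ 1.08 m.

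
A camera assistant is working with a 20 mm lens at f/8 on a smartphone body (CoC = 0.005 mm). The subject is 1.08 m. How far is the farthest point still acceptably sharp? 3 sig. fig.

1.21 m

Hyperfocal distance H = f²/(N·c) + f = 20²/(8 × 0.005) + 20 = 400/0.04 + 20 ≈ 10020.0 mm ≈ 10.02 m.
Far limit Df = s·(H − f)/(H − s) = 1080 × (10020.0 − 20) / (10020.0 − 1080) = 1080 × 10000.0 / 8940.0 ≈ 1208.1 mm ≈ 1.21 m.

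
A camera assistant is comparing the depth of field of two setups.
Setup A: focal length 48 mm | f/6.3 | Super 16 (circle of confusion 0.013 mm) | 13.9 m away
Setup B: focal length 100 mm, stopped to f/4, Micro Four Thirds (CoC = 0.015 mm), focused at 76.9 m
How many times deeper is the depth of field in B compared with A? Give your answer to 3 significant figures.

Setup A: H = 48²/(6.3×0.013) + 48 ≈ 28179.9 mm; DoF = Df − Dn = 27384 − 9314 ≈ 18070 mm.
Setup B: H = 100²/(4×0.015) + 100 ≈ 166766.7 mm; DoF = Df − Dn = 142619 − 52642 ≈ 89977 mm.
Ratio = 89977 / 18070 ≈ 4.98.

4.98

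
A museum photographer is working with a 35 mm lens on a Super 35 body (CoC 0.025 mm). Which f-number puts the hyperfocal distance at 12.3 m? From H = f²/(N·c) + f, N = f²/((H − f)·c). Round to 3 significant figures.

Rearrange H = f²/(N·c) + f for N: N = f² / ((H − f)·c).
N = 35² / ((12300 − 35) × 0.025) = 1225 / 306.6 ≈ 4.

f/4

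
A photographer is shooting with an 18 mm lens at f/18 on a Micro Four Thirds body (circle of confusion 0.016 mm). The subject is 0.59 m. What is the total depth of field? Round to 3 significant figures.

Hyperfocal distance H = f²/(N·c) + f = 18²/(18 × 0.016) + 18 = 324/0.288 + 18 ≈ 1143.0 mm ≈ 1.143 m.
Near limit Dn = s·(H − f)/(H + s − 2f) = 590 × (1143.0 − 18) / (1143.0 + 590 − 2 × 18) = 590 × 1125.0 / 1697.0 ≈ 391.13 mm.
Far limit Df = s·(H − f)/(H − s) = 590 × (1143.0 − 18) / (1143.0 − 590) = 590 × 1125.0 / 553.0 ≈ 1200.27 mm.
Depth of field = Df − Dn = 1200.27 − 391.13 ≈ 809.14 mm ≈ 0.809 m.

0.809 m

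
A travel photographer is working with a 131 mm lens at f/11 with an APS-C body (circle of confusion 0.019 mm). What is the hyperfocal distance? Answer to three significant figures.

82.2 m

Hyperfocal distance H = f²/(N·c) + f = 131²/(11 × 0.019) + 131 = 17161/0.209 + 131 ≈ 82241.0 mm ≈ 82.2 m.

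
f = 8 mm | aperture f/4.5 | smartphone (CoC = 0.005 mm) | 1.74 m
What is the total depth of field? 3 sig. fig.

Hyperfocal distance H = f²/(N·c) + f = 8²/(4.5 × 0.005) + 8 = 64/0.0225 + 8 ≈ 2852.4 mm ≈ 2.852 m.
Near limit Dn = s·(H − f)/(H + s − 2f) = 1740 × (2852.4 − 8) / (2852.4 + 1740 − 2 × 8) = 1740 × 2844.4 / 4576.4 ≈ 1081.5 mm.
Far limit Df = s·(H − f)/(H − s) = 1740 × (2852.4 − 8) / (2852.4 − 1740) = 1740 × 2844.4 / 1112.4 ≈ 4449.1 mm.
Depth of field = Df − Dn = 4449.1 − 1081.5 ≈ 3367.6 mm ≈ 3.37 m.

3.37 m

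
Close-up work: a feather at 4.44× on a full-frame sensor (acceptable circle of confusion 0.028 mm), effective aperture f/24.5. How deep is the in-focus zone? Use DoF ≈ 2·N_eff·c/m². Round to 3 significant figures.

0.0696 mm

At magnification m, DoF ≈ 2·N_eff·c/m² = 2 × 24.5 × 0.028 / 4.44² = 1.372 / 19.71 ≈ 0.0696 mm.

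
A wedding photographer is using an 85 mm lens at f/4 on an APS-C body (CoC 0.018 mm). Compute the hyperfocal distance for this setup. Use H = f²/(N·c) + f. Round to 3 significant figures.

100 m

Hyperfocal distance H = f²/(N·c) + f = 85²/(4 × 0.018) + 85 = 7225/0.072 + 85 ≈ 100432.2 mm ≈ 100 m.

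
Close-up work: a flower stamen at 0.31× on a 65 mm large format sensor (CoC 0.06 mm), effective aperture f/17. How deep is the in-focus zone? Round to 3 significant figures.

At magnification m, DoF ≈ 2·N_eff·c/m² = 2 × 17 × 0.06 / 0.31² = 2.04 / 0.0961 ≈ 21.2 mm.

21.2 mm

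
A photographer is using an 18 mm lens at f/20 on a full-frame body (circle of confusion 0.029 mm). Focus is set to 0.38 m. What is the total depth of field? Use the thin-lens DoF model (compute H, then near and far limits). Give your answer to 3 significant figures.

0.849 m

Hyperfocal distance H = f²/(N·c) + f = 18²/(20 × 0.029) + 18 = 324/0.58 + 18 ≈ 576.6 mm ≈ 0.577 m.
Near limit Dn = s·(H − f)/(H + s − 2f) = 380 × (576.6 − 18) / (576.6 + 380 − 2 × 18) = 380 × 558.6 / 920.6 ≈ 230.58 mm.
Far limit Df = s·(H − f)/(H − s) = 380 × (576.6 − 18) / (576.6 − 380) = 380 × 558.6 / 196.6 ≈ 1079.62 mm.
Depth of field = Df − Dn = 1079.62 − 230.58 ≈ 849.04 mm ≈ 0.849 m.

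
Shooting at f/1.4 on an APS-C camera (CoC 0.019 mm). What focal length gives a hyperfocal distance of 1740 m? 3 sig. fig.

215 mm

From H = f²/(N·c) + f, with f ≪ H: f ≈ √(H·N·c) = √(1740000 × 1.4 × 0.019) = √46284 ≈ 215.1 mm.
The +f correction barely moves this — solving exactly, f² + N·c·f − N·c·H = 0 ⇒ f = (−N·c + √((N·c)² + 4·N·c·H))/2 = (−0.0266 + √185136)/2 ≈ 215.12 mm, so f ≈ 215 mm.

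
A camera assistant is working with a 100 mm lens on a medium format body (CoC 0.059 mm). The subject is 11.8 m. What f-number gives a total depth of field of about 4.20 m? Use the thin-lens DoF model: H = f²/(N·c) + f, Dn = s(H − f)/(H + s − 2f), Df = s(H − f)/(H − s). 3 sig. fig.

Write h = H − f = f²/(N·c). The thin-lens limits are Dn = s·h/(h + (s−f)) and Df = s·h/(h − (s−f)), so DoF = Df − Dn = 2·s·(s−f)·h / (h² − (s−f)²).
That is a quadratic in h: DoF·h² − 2·s·(s−f)·h − DoF·(s−f)² = 0 ⇒ h = (s−f)·(s + √(s² + DoF²)) / DoF = 11700 × (11800 + √(11800² + 4200²)) / 4200 = 11700 × (11800 + 12525.2) / 4200 ≈ 67763 mm.
Then N = f²/(c·h) = 100² / (0.059 × 67763) = 10000 / 3998.0 ≈ 2.50.

f/2.50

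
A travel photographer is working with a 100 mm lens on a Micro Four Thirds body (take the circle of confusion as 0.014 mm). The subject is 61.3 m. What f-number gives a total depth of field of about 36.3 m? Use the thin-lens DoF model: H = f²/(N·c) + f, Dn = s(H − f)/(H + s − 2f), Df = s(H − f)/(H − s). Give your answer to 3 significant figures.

f/3.20

Write h = H − f = f²/(N·c). The thin-lens limits are Dn = s·h/(h + (s−f)) and Df = s·h/(h − (s−f)), so DoF = Df − Dn = 2·s·(s−f)·h / (h² − (s−f)²).
That is a quadratic in h: DoF·h² − 2·s·(s−f)·h − DoF·(s−f)² = 0 ⇒ h = (s−f)·(s + √(s² + DoF²)) / DoF = 61200 × (61300 + √(61300² + 36300²)) / 36300 = 61200 × (61300 + 71241.7) / 36300 ≈ 223459 mm.
Then N = f²/(c·h) = 100² / (0.014 × 223459) = 10000 / 3128.4 ≈ 3.20.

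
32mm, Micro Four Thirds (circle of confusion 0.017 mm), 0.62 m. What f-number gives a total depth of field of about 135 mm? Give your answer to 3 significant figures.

Write h = H − f = f²/(N·c). The thin-lens limits are Dn = s·h/(h + (s−f)) and Df = s·h/(h − (s−f)), so DoF = Df − Dn = 2·s·(s−f)·h / (h² − (s−f)²).
That is a quadratic in h: DoF·h² − 2·s·(s−f)·h − DoF·(s−f)² = 0 ⇒ h = (s−f)·(s + √(s² + DoF²)) / DoF = 588 × (620 + √(620² + 135²)) / 135 = 588 × (620 + 634.527) / 135 ≈ 5464.2 mm.
Then N = f²/(c·h) = 32² / (0.017 × 5464.2) = 1024 / 92.891 ≈ 11.

f/11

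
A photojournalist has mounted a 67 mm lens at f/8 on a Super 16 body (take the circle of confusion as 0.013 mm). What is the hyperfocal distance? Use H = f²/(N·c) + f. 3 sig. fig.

43.2 m

Hyperfocal distance H = f²/(N·c) + f = 67²/(8 × 0.013) + 67 = 4489/0.104 + 67 ≈ 43230.5 mm ≈ 43.2 m.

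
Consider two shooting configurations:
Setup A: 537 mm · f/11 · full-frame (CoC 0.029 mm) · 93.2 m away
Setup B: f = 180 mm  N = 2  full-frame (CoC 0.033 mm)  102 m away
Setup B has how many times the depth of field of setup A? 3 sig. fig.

Setup A: H = 537²/(11×0.029) + 537 ≈ 904515.1 mm; DoF = Df − Dn = 103845 − 84535 ≈ 19310 mm.
Setup B: H = 180²/(2×0.033) + 180 ≈ 491089.1 mm; DoF = Df − Dn = 128692 − 84478 ≈ 44214 mm.
Ratio = 44214 / 19310 ≈ 2.29.

2.29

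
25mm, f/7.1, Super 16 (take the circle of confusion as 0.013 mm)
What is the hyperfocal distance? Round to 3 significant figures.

Hyperfocal distance H = f²/(N·c) + f = 25²/(7.1 × 0.013) + 25 = 625/0.0923 + 25 ≈ 6796.4 mm ≈ 6.80 m.

6.80 m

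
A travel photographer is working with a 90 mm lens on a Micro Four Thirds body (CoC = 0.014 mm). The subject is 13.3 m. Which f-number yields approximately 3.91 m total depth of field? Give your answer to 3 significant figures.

f/6.30

Write h = H − f = f²/(N·c). The thin-lens limits are Dn = s·h/(h + (s−f)) and Df = s·h/(h − (s−f)), so DoF = Df − Dn = 2·s·(s−f)·h / (h² − (s−f)²).
That is a quadratic in h: DoF·h² − 2·s·(s−f)·h − DoF·(s−f)² = 0 ⇒ h = (s−f)·(s + √(s² + DoF²)) / DoF = 13210 × (13300 + √(13300² + 3910²)) / 3910 = 13210 × (13300 + 13862.8) / 3910 ≈ 91770 mm.
Then N = f²/(c·h) = 90² / (0.014 × 91770) = 8100 / 1284.8 ≈ 6.30.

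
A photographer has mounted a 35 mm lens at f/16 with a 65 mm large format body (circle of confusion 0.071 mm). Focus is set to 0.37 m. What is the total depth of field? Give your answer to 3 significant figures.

Hyperfocal distance H = f²/(N·c) + f = 35²/(16 × 0.071) + 35 = 1225/1.136 + 35 ≈ 1113.3 mm ≈ 1.113 m.
Near limit Dn = s·(H − f)/(H + s − 2f) = 370 × (1113.3 − 35) / (1113.3 + 370 − 2 × 35) = 370 × 1078.3 / 1413.3 ≈ 282.30 mm.
Far limit Df = s·(H − f)/(H − s) = 370 × (1113.3 − 35) / (1113.3 − 370) = 370 × 1078.3 / 743.3 ≈ 536.75 mm.
Depth of field = Df − Dn = 536.75 − 282.30 ≈ 254.45 mm.

254 mm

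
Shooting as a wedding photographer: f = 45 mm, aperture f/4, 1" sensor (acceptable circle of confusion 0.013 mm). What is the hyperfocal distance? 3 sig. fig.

Hyperfocal distance H = f²/(N·c) + f = 45²/(4 × 0.013) + 45 = 2025/0.052 + 45 ≈ 38987.3 mm ≈ 39.0 m.

39.0 m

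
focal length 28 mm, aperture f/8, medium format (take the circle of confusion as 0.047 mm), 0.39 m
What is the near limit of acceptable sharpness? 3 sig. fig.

332 mm

Hyperfocal distance H = f²/(N·c) + f = 28²/(8 × 0.047) + 28 = 784/0.376 + 28 ≈ 2113.1 mm ≈ 2.113 m.
Near limit Dn = s·(H − f)/(H + s − 2f) = 390 × (2113.1 − 28) / (2113.1 + 390 − 2 × 28) = 390 × 2085.1 / 2447.1 ≈ 332.31 mm.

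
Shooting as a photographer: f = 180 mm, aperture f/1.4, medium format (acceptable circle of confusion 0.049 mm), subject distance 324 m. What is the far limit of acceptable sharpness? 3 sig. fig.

Hyperfocal distance H = f²/(N·c) + f = 180²/(1.4 × 0.049) + 180 = 32400/0.0686 + 180 ≈ 472483.2 mm ≈ 472.5 m.
Far limit Df = s·(H − f)/(H − s) = 324000 × (472483.2 − 180) / (472483.2 − 324000) = 324000 × 472303.2 / 148483.2 ≈ 1030596 mm ≈ 1030 m.

1030 m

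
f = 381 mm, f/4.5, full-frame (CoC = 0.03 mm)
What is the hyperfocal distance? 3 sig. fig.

1080 m

Hyperfocal distance H = f²/(N·c) + f = 381²/(4.5 × 0.03) + 381 = 145161/0.135 + 381 ≈ 1075647.7 mm ≈ 1080 m.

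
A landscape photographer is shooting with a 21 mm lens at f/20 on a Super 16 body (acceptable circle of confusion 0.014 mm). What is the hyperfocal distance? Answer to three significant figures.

1.60 m

Hyperfocal distance H = f²/(N·c) + f = 21²/(20 × 0.014) + 21 = 441/0.28 + 21 ≈ 1596.0 mm ≈ 1.60 m.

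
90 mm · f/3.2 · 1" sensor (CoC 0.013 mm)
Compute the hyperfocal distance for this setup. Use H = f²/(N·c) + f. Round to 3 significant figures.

195 m

Hyperfocal distance H = f²/(N·c) + f = 90²/(3.2 × 0.013) + 90 = 8100/0.0416 + 90 ≈ 194801.5 mm ≈ 195 m.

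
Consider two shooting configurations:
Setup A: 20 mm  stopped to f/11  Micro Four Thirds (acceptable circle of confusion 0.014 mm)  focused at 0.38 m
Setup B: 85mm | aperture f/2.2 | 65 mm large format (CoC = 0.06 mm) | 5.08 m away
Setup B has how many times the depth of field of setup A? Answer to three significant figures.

Setup A: H = 20²/(11×0.014) + 20 ≈ 2617.4 mm; DoF = Df − Dn = 441.14 − 333.74 ≈ 107.40 mm.
Setup B: H = 85²/(2.2×0.06) + 85 ≈ 54819.8 mm; DoF = Df − Dn = 5590.15 − 4655.18 ≈ 934.97 mm.
Ratio = 934.97 / 107.40 ≈ 8.71.

8.71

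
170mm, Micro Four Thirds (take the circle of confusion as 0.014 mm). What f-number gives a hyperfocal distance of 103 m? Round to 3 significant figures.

f/20.1

Rearrange H = f²/(N·c) + f for N: N = f² / ((H − f)·c).
N = 170² / ((103000 − 170) × 0.014) = 28900 / 1440 ≈ 20.1.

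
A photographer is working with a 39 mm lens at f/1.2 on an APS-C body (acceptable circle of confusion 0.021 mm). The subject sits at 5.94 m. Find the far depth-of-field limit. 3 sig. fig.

6.58 m

Hyperfocal distance H = f²/(N·c) + f = 39²/(1.2 × 0.021) + 39 = 1521/0.0252 + 39 ≈ 60396.1 mm ≈ 60.40 m.
Far limit Df = s·(H − f)/(H − s) = 5940 × (60396.1 − 39) / (60396.1 − 5940) = 5940 × 60357.1 / 54456.1 ≈ 6583.7 mm ≈ 6.58 m.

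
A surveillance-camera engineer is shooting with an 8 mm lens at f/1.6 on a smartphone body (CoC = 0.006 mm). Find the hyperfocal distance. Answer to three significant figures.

Hyperfocal distance H = f²/(N·c) + f = 8²/(1.6 × 0.006) + 8 = 64/0.0096 + 8 ≈ 6674.7 mm ≈ 6.67 m.

6.67 m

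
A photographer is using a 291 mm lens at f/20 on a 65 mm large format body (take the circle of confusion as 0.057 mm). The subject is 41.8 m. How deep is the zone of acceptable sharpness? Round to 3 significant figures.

67.9 m

Hyperfocal distance H = f²/(N·c) + f = 291²/(20 × 0.057) + 291 = 84681/1.14 + 291 ≈ 74572.6 mm ≈ 74.57 m.
Near limit Dn = s·(H − f)/(H + s − 2f) = 41800 × (74572.6 − 291) / (74572.6 + 41800 − 2 × 291) = 41800 × 74281.6 / 115790.6 ≈ 26815 mm.
Far limit Df = s·(H − f)/(H − s) = 41800 × (74572.6 − 291) / (74572.6 − 41800) = 41800 × 74281.6 / 32772.6 ≈ 94743 mm.
Depth of field = Df − Dn = 94743 − 26815 ≈ 67928 mm ≈ 67.9 m.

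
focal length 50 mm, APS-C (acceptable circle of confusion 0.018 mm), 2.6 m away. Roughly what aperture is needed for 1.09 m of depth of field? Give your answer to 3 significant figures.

f/11

Write h = H − f = f²/(N·c). The thin-lens limits are Dn = s·h/(h + (s−f)) and Df = s·h/(h − (s−f)), so DoF = Df − Dn = 2·s·(s−f)·h / (h² − (s−f)²).
That is a quadratic in h: DoF·h² − 2·s·(s−f)·h − DoF·(s−f)² = 0 ⇒ h = (s−f)·(s + √(s² + DoF²)) / DoF = 2550 × (2600 + √(2600² + 1090²)) / 1090 = 2550 × (2600 + 2819.24) / 1090 ≈ 12678 mm.
Then N = f²/(c·h) = 50² / (0.018 × 12678) = 2500 / 228.20 ≈ 11.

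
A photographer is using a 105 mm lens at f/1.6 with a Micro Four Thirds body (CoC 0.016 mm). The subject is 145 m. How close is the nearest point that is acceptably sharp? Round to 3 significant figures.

108 m

Hyperfocal distance H = f²/(N·c) + f = 105²/(1.6 × 0.016) + 105 = 11025/0.0256 + 105 ≈ 430769.1 mm ≈ 430.8 m.
Near limit Dn = s·(H − f)/(H + s − 2f) = 145000 × (430769.1 − 105) / (430769.1 + 145000 − 2 × 105) = 145000 × 430664.1 / 575559.1 ≈ 108497 mm ≈ 108 m.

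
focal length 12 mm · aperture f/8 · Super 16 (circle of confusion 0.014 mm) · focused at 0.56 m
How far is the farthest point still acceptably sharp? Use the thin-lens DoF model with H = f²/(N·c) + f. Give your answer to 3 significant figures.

0.976 m

Hyperfocal distance H = f²/(N·c) + f = 12²/(8 × 0.014) + 12 = 144/0.112 + 12 ≈ 1297.7 mm ≈ 1.298 m.
Far limit Df = s·(H − f)/(H − s) = 560 × (1297.7 − 12) / (1297.7 − 560) = 560 × 1285.7 / 737.7 ≈ 975.99 mm ≈ 0.976 m.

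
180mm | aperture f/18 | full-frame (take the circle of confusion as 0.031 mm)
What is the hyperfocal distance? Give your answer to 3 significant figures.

58.2 m

Hyperfocal distance H = f²/(N·c) + f = 180²/(18 × 0.031) + 180 = 32400/0.558 + 180 ≈ 58244.5 mm ≈ 58.2 m.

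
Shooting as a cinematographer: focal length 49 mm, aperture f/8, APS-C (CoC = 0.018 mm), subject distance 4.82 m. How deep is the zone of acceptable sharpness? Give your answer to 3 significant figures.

3.00 m

Hyperfocal distance H = f²/(N·c) + f = 49²/(8 × 0.018) + 49 = 2401/0.144 + 49 ≈ 16722.6 mm ≈ 16.72 m.
Near limit Dn = s·(H − f)/(H + s − 2f) = 4820 × (16722.6 − 49) / (16722.6 + 4820 − 2 × 49) = 4820 × 16673.6 / 21444.6 ≈ 3747.6 mm.
Far limit Df = s·(H − f)/(H − s) = 4820 × (16722.6 − 49) / (16722.6 − 4820) = 4820 × 16673.6 / 11902.6 ≈ 6752.0 mm.
Depth of field = Df − Dn = 6752.0 − 3747.6 ≈ 3004.4 mm ≈ 3.00 m.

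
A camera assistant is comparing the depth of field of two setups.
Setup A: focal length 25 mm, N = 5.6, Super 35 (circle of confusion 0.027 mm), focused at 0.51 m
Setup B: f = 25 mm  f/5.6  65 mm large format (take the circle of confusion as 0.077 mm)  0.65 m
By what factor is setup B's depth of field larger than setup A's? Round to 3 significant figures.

Setup A: H = 25²/(5.6×0.027) + 25 ≈ 4158.6 mm; DoF = Df − Dn = 577.79 − 456.44 ≈ 121.35 mm.
Setup B: H = 25²/(5.6×0.077) + 25 ≈ 1474.4 mm; DoF = Df − Dn = 1142.76 − 454.16 ≈ 688.60 mm.
Ratio = 688.60 / 121.35 ≈ 5.67.

5.67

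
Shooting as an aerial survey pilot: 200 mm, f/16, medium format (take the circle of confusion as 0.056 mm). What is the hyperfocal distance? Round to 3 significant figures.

44.8 m

Hyperfocal distance H = f²/(N·c) + f = 200²/(16 × 0.056) + 200 = 40000/0.896 + 200 ≈ 44842.9 mm ≈ 44.8 m.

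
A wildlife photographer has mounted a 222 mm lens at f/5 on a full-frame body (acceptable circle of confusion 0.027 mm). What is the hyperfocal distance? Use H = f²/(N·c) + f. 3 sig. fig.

Hyperfocal distance H = f²/(N·c) + f = 222²/(5 × 0.027) + 222 = 49284/0.135 + 222 ≈ 365288.7 mm ≈ 365 m.

365 m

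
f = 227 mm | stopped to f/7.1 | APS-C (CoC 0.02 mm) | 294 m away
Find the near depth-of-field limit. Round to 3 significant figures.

Hyperfocal distance H = f²/(N·c) + f = 227²/(7.1 × 0.02) + 227 = 51529/0.142 + 227 ≈ 363107.3 mm ≈ 363.1 m.
Near limit Dn = s·(H − f)/(H + s − 2f) = 294000 × (363107.3 − 227) / (363107.3 + 294000 − 2 × 227) = 294000 × 362880.3 / 656653.3 ≈ 162471 mm ≈ 162 m.

162 m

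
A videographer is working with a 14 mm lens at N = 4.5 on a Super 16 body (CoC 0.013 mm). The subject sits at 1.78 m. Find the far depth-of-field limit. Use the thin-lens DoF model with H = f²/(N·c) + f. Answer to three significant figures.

3.76 m

Hyperfocal distance H = f²/(N·c) + f = 14²/(4.5 × 0.013) + 14 = 196/0.0585 + 14 ≈ 3364.4 mm ≈ 3.364 m.
Far limit Df = s·(H − f)/(H − s) = 1780 × (3364.4 − 14) / (3364.4 − 1780) = 1780 × 3350.4 / 1584.4 ≈ 3764.0 mm ≈ 3.76 m.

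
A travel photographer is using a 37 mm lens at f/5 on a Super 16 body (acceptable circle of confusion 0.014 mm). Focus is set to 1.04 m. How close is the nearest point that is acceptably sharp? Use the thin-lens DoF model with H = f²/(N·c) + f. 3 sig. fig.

0.989 m

Hyperfocal distance H = f²/(N·c) + f = 37²/(5 × 0.014) + 37 = 1369/0.07 + 37 ≈ 19594.1 mm ≈ 19.59 m.
Near limit Dn = s·(H − f)/(H + s − 2f) = 1040 × (19594.1 − 37) / (19594.1 + 1040 − 2 × 37) = 1040 × 19557.1 / 20560.1 ≈ 989.26 mm ≈ 0.989 m.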